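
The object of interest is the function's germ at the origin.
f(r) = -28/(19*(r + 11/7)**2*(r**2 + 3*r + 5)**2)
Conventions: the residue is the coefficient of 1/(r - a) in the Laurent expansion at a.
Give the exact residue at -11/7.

The residue is -941192/46747125.

At the order-2 pole -11/7 set g(r) = (r - (-11/7))^2*f(r) = -28/(19*(r**2 + 3*r + 5)**2).
Order-2 pole: residue = g'(a); g'(-11/7) = -941192/46747125, so the residue is -941192/46747125.


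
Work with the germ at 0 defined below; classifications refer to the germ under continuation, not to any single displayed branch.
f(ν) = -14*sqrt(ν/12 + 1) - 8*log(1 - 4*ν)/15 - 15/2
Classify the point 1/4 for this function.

The point is a logarithmic branch point.

The term (-8/15)*log(1 - ν/(1/4)) has argument 1 - 1/4/(1/4) = 0 at 1/4: a logarithmic (infinitely-sheeted) branch point; the remaining terms are analytic or single-valued there.


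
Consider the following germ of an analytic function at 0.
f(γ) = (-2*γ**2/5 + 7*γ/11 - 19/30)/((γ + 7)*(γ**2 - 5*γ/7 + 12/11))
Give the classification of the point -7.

The denominator factor γ + 7 vanishes at -7 and appears to the power 1; the numerator there equals -8147/330, nonzero, and no other factor vanishes.
Hence a pole whose order is the multiplicity, 1.

The point is a pole of order 1.


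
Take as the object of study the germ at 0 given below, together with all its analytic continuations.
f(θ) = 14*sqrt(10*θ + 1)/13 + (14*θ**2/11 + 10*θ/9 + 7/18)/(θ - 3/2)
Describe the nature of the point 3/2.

The point is a pole of order 1.

The denominator factor θ - 3/2 vanishes at 3/2 and appears to the power 1; the numerator there equals 487/99, nonzero, and no other factor vanishes.
The branch terms are analytic at this point.
Hence a pole whose order is the multiplicity, 1.


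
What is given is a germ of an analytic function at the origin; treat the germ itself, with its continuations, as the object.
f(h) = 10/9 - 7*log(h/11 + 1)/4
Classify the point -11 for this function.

The term (-7/4)*log(1 - h/(-11)) has argument 1 - -11/(-11) = 0 at -11: a logarithmic (infinitely-sheeted) branch point; the remaining terms are analytic or single-valued there.

The point is a logarithmic branch point.


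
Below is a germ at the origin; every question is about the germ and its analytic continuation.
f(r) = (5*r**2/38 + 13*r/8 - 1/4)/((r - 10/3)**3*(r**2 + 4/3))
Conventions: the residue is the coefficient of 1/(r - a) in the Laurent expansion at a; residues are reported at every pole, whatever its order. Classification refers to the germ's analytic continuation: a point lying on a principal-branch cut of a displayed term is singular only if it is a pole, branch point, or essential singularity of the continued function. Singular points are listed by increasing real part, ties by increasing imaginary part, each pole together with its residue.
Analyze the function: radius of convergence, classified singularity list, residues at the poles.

Radius of convergence at 0: (2/3)*sqrt(3).
At -((2/3)*sqrt(3))*i: a pole of order 1; residue (-43119/6673408) + ((68751/6673408)*sqrt(3))*i.
At ((2/3)*sqrt(3))*i: a pole of order 1; residue (-43119/6673408) - ((68751/6673408)*sqrt(3))*i.
At 10/3: a pole of order 3; residue 43119/3336704.

Denominator factor (r - 10/3)^3: pole of order 3 at 10/3, modulus 10/3.
Denominator factor (r**2 + 4/3): discriminant -16/3, complex-conjugate roots ((2/3)*sqrt(3))*i and -((2/3)*sqrt(3))*i; poles of order 1, moduli (2/3)*sqrt(3) and (2/3)*sqrt(3).
The radius of convergence is the smallest modulus among the singular points: (2/3)*sqrt(3).
The factor r**2 + 4/3 splits as (r - a)(r - a') with a = -((2/3)*sqrt(3))*i, a' = ((2/3)*sqrt(3))*i. At the order-1 pole a set g(r) = (r - a)*f(r) = [(5*r**2/38 + 13*r/8 - 1/4)/(r - 10/3)**3] / (r - a').
Simple pole: residue = g(a) at a = -((2/3)*sqrt(3))*i, which is (-43119/6673408) + ((68751/6673408)*sqrt(3))*i.
The factor r**2 + 4/3 splits as (r - a)(r - a') with a = ((2/3)*sqrt(3))*i, a' = -((2/3)*sqrt(3))*i. At the order-1 pole a set g(r) = (r - a)*f(r) = [(5*r**2/38 + 13*r/8 - 1/4)/(r - 10/3)**3] / (r - a').
Simple pole: residue = g(a) at a = ((2/3)*sqrt(3))*i, which is (-43119/6673408) - ((68751/6673408)*sqrt(3))*i.
At the order-3 pole 10/3 set g(r) = (r - (10/3))^3*f(r) = (5*r**2/38 + 13*r/8 - 1/4)/(r**2 + 4/3).
Order-3 pole: residue = g''(a)/2; g''(10/3) = 43119/1668352, so the residue is 43119/3336704.
List the singular points by increasing real part (a conjugate pair: the negative imaginary part first).


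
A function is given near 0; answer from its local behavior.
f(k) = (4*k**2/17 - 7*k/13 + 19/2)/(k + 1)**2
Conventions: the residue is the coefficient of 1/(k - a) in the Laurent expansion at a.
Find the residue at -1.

At the order-2 pole -1 set g(k) = (k - (-1))^2*f(k) = 4*k**2/17 - 7*k/13 + 19/2.
Order-2 pole: residue = g'(a); g'(-1) = -223/221, so the residue is -223/221.

The residue is -223/221.


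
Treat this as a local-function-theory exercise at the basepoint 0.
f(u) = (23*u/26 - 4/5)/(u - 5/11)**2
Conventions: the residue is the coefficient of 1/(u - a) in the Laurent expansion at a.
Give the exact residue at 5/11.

At the order-2 pole 5/11 set g(u) = (u - (5/11))^2*f(u) = 23*u/26 - 4/5.
Order-2 pole: residue = g'(a); g'(5/11) = 23/26, so the residue is 23/26.

The residue is 23/26.


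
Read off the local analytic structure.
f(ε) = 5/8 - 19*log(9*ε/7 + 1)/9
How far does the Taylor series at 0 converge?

The radius of convergence is 7/9.

Branch term (-19/9)*log(1 - ε/(-7/9)): its argument vanishes at ε = -7/9, a logarithmic branch point, modulus 7/9.
The radius of convergence is the smallest modulus among the singular points: 7/9.


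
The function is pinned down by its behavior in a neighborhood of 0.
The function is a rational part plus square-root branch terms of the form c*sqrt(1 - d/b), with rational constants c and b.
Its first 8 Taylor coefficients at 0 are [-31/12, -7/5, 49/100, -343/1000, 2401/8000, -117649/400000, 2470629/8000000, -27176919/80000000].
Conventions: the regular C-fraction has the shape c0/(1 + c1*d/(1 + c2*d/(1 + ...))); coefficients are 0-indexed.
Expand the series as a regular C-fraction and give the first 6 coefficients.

The regular C-fraction coefficients are [-31/12, -84/155, 553/620, 217/1580, 889/1580, 553/2540].

Taylor coefficients (read off): a_0 = -31/12, a_1 = -7/5, a_2 = 49/100, a_3 = -343/1000, a_4 = 2401/8000, a_5 = -117649/400000.
c0 = a_0 = -31/12. Peel one level at a time: if S = 1 + c*d/S' with S'(0) = 1, then c is the d-coefficient of S and S' = c*d/(S - 1).
S_1 = c0/f = 1 + (-84/155)*d + (11613/24025)*d^2 + ...; c1 = -84/155.
S_2 = c1*d/(S_1 - 1) = 1 + (553/620)*d + (-49/400)*d^2 + ...; c2 = 553/620.
S_3 = c2*d/(S_2 - 1) = 1 + (217/1580)*d + (-192913/2496400)*d^2 + ...; c3 = 217/1580.
S_4 = c3*d/(S_3 - 1) = 1 + (889/1580)*d + (-49/400)*d^2 + ...; c4 = 889/1580.
S_5 = c4*d/(S_4 - 1) = 1 + (553/2540)*d + ...; c5 = 553/2540.


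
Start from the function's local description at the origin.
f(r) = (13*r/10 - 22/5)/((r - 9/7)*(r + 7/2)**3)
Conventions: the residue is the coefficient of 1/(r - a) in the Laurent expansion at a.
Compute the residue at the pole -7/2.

The residue is 37436/1503815.

At the order-3 pole -7/2 set g(r) = (r - (-7/2))^3*f(r) = (13*r/10 - 22/5)/(r - 9/7).
Order-3 pole: residue = g''(a)/2; g''(-7/2) = 74872/1503815, so the residue is 37436/1503815.


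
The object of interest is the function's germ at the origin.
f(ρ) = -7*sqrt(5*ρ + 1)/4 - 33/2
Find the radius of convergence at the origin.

Branch term (-7/4)*sqrt(1 - ρ/(-1/5)): its argument vanishes at ρ = -1/5, a square-root branch point, modulus 1/5.
The radius of convergence is the smallest modulus among the singular points: 1/5.

The radius of convergence is 1/5.


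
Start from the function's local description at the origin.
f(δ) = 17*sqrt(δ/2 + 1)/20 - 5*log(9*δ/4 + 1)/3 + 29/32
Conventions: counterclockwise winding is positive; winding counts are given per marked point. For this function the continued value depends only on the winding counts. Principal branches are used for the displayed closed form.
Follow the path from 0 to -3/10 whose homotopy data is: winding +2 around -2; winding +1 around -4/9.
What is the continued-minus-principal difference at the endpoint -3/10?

The rational part is single-valued and drops out of the difference; each branch term changes only by its own monodromy.
(17/20)*sqrt(1 - δ/(-2)): winding +2 is even, the square root returns to the same sheet, contribution 0.
(-5/3)*log(1 - δ/(-4/9)): each positive loop around -4/9 adds 2*pi*i to the log, so winding +1 contributes (-5/3)*(1)*2*pi*i = -(10/3)*pi*i.
Summing the contributions at δ = -3/10 gives -(10/3)*pi*i.

Continued minus principal equals -(10/3)*pi*i.


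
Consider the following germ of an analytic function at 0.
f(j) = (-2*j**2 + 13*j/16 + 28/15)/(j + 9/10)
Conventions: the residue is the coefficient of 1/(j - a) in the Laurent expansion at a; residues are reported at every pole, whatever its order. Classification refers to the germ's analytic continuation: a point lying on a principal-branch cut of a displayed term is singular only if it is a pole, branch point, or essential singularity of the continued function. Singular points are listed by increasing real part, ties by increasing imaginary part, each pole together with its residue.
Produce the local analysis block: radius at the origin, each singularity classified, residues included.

Denominator factor (j + 9/10): pole of order 1 at -9/10, modulus 9/10.
The radius of convergence is the smallest modulus among the singular points: 9/10.
At the order-1 pole -9/10 set g(j) = (j - (-9/10))*f(j) = -2*j**2 + 13*j/16 + 28/15.
Simple pole: residue = g(a) at a = -9/10, which is -1163/2400.

Radius of convergence at 0: 9/10.
At -9/10: a pole of order 1; residue -1163/2400.


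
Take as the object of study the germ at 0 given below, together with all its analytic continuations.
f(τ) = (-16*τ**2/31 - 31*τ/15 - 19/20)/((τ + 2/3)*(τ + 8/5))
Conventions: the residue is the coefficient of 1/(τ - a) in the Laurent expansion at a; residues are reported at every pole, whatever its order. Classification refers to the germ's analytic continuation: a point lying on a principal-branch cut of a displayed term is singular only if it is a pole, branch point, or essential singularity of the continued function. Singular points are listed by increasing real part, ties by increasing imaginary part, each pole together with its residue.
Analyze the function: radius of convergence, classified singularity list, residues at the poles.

Denominator factor (τ + 2/3): pole of order 1 at -2/3, modulus 2/3.
Denominator factor (τ + 8/5): pole of order 1 at -8/5, modulus 8/5.
The radius of convergence is the smallest modulus among the singular points: 2/3.
At the order-1 pole -8/5 set g(τ) = (τ - (-8/5))*f(τ) = (-16*τ**2/31 - 31*τ/15 - 19/20)/(τ + 2/3).
Simple pole: residue = g(a) at a = -8/5, which is -9629/8680.
At the order-1 pole -2/3 set g(τ) = (τ - (-2/3))*f(τ) = (-16*τ**2/31 - 31*τ/15 - 19/20)/(τ + 8/5).
Simple pole: residue = g(a) at a = -2/3, which is 369/1736.
List the singular points by increasing real part (a conjugate pair: the negative imaginary part first).

Radius of convergence at 0: 2/3.
At -8/5: a pole of order 1; residue -9629/8680.
At -2/3: a pole of order 1; residue 369/1736.


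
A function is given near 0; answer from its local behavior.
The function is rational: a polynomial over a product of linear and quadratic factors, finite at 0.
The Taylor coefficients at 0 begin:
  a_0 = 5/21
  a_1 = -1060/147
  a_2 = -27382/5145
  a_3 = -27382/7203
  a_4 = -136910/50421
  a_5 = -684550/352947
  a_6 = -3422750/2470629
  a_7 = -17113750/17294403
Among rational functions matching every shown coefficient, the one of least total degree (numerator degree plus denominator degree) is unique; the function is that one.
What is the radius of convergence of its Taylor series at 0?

The radius of convergence is 7/5.

No rational of total degree below 3 reproduces all 8 coefficients; solving the [2/1] Pade equations on them gives f(μ) = (6*μ**2/25 + 31*μ/3 - 1/3)/(μ - 7/5), whose expansion matches every shown term.
Denominator factor (μ - 7/5): pole of order 1 at 7/5, modulus 7/5.
The radius of convergence is the smallest modulus among the singular points: 7/5.


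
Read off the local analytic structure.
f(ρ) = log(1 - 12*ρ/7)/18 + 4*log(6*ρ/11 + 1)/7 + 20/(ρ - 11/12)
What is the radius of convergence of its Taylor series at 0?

Denominator factor (ρ - 11/12): pole of order 1 at 11/12, modulus 11/12.
Branch term (4/7)*log(1 - ρ/(-11/6)): its argument vanishes at ρ = -11/6, a logarithmic branch point, modulus 11/6.
Branch term (1/18)*log(1 - ρ/(7/12)): its argument vanishes at ρ = 7/12, a logarithmic branch point, modulus 7/12.
The radius of convergence is the smallest modulus among the singular points: 7/12.

The radius of convergence is 7/12.


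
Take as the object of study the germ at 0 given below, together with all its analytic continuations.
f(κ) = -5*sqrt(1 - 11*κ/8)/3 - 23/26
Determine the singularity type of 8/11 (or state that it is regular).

The point is an algebraic (square-root) branch point.

The term (-5/3)*sqrt(1 - κ/(8/11)) has argument 1 - 8/11/(8/11) = 0 at 8/11: a square-root (algebraic, two-sheeted) branch point; the remaining terms are analytic or single-valued there.


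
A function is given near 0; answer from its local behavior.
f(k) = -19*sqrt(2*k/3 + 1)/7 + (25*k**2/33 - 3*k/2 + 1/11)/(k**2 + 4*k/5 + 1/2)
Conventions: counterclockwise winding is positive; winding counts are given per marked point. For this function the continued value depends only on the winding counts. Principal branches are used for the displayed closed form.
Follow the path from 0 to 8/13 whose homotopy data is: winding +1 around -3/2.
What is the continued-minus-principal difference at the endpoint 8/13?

The rational part is single-valued and drops out of the difference; each branch term changes only by its own monodromy.
(-19/7)*sqrt(1 - k/(-3/2)): winding +1 is odd, the square root flips sign, contributing -2*(-19/7)*sqrt(1 - (8/13)/(-3/2)) = -2*(-19/7)*sqrt(55/39) = (38/273)*sqrt(2145).
Summing the contributions at k = 8/13 gives (38/273)*sqrt(2145).

Continued minus principal equals (38/273)*sqrt(2145).


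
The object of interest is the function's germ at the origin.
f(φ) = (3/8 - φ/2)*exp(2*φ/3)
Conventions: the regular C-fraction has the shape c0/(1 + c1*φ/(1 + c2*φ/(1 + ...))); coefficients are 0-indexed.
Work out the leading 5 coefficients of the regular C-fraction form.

Taylor coefficients (expand at 0): a_0 = 3/8, a_1 = -1/4, a_2 = -1/4, a_3 = -5/54, a_4 = -7/324.
c0 = a_0 = 3/8. Peel one level at a time: if S = 1 + c*φ/S' with S'(0) = 1, then c is the φ-coefficient of S and S' = c*φ/(S - 1).
S_1 = c0/f = 1 + (2/3)*φ + (10/9)*φ^2 + ...; c1 = 2/3.
S_2 = c1*φ/(S_1 - 1) = 1 + (-5/3)*φ + (17/27)*φ^2 + ...; c2 = -5/3.
S_3 = c2*φ/(S_2 - 1) = 1 + (17/45)*φ + (-131/2025)*φ^2 + ...; c3 = 17/45.
S_4 = c3*φ/(S_3 - 1) = 1 + (131/765)*φ + ...; c4 = 131/765.

The regular C-fraction coefficients are [3/8, 2/3, -5/3, 17/45, 131/765].


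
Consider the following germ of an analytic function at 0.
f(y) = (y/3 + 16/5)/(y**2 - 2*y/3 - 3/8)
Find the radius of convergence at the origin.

Denominator factor (y**2 - 2*y/3 - 3/8): discriminant 35/18, real irrational roots 1/3 + (1/12)*sqrt(70) and 1/3 - (1/12)*sqrt(70); poles of order 1, moduli 1/3 + (1/12)*sqrt(70) and -1/3 + (1/12)*sqrt(70).
The radius of convergence is the smallest modulus among the singular points: -1/3 + (1/12)*sqrt(70).

The radius of convergence is -1/3 + (1/12)*sqrt(70).


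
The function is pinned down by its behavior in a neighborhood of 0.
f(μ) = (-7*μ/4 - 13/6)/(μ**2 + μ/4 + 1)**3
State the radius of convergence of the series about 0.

Denominator factor (μ**2 + μ/4 + 1)^3: discriminant -63/16, complex-conjugate roots (-1/8) + ((3/8)*sqrt(7))*i and (-1/8) - ((3/8)*sqrt(7))*i; poles of order 3, moduli 1 and 1.
The radius of convergence is the smallest modulus among the singular points: 1.

The radius of convergence is 1.


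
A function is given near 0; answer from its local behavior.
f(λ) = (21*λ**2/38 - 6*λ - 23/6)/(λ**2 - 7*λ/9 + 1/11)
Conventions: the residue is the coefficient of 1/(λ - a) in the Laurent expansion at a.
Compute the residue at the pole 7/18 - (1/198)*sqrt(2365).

The factor λ**2 - 7*λ/9 + 1/11 splits as (λ - a)(λ - a') with a = 7/18 - (1/198)*sqrt(2365), a' = 7/18 + (1/198)*sqrt(2365). At the order-1 pole a set g(λ) = (λ - a)*f(λ) = [21*λ**2/38 - 6*λ - 23/6] / (λ - a').
Simple pole: residue = g(a) at a = 7/18 - (1/198)*sqrt(2365), which is -635/228 + (27311/107844)*sqrt(2365).

The residue is -635/228 + (27311/107844)*sqrt(2365).


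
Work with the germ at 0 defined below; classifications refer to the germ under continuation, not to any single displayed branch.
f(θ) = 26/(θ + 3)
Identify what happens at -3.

The point is a pole of order 1.

The denominator factor θ + 3 vanishes at -3 and appears to the power 1; the numerator there equals 26, nonzero, and no other factor vanishes.
Hence a pole whose order is the multiplicity, 1.


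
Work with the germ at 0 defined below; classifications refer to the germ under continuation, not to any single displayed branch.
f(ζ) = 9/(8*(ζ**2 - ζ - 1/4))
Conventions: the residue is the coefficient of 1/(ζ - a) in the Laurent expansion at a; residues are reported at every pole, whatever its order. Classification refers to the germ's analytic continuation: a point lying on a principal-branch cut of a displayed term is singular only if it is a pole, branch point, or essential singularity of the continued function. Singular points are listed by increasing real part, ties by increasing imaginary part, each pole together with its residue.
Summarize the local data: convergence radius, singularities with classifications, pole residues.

Radius of convergence at 0: -1/2 + (1/2)*sqrt(2).
At 1/2 - (1/2)*sqrt(2): a pole of order 1; residue -(9/16)*sqrt(2).
At 1/2 + (1/2)*sqrt(2): a pole of order 1; residue (9/16)*sqrt(2).

Denominator factor (ζ**2 - ζ - 1/4): discriminant 2, real irrational roots 1/2 + (1/2)*sqrt(2) and 1/2 - (1/2)*sqrt(2); poles of order 1, moduli 1/2 + (1/2)*sqrt(2) and -1/2 + (1/2)*sqrt(2).
The radius of convergence is the smallest modulus among the singular points: -1/2 + (1/2)*sqrt(2).
The factor ζ**2 - ζ - 1/4 splits as (ζ - a)(ζ - a') with a = 1/2 - (1/2)*sqrt(2), a' = 1/2 + (1/2)*sqrt(2). At the order-1 pole a set g(ζ) = (ζ - a)*f(ζ) = [9/8] / (ζ - a').
Simple pole: residue = g(a) at a = 1/2 - (1/2)*sqrt(2), which is -(9/16)*sqrt(2).
The factor ζ**2 - ζ - 1/4 splits as (ζ - a)(ζ - a') with a = 1/2 + (1/2)*sqrt(2), a' = 1/2 - (1/2)*sqrt(2). At the order-1 pole a set g(ζ) = (ζ - a)*f(ζ) = [9/8] / (ζ - a').
Simple pole: residue = g(a) at a = 1/2 + (1/2)*sqrt(2), which is (9/16)*sqrt(2).
List the singular points by increasing real part (a conjugate pair: the negative imaginary part first).


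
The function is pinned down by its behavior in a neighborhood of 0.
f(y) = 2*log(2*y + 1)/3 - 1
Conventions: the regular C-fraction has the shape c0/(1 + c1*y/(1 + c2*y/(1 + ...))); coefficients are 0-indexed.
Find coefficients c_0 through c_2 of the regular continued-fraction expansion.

The regular C-fraction coefficients are [-1, 4/3, -1/3].

Taylor coefficients (expand at 0): a_0 = -1, a_1 = 4/3, a_2 = -4/3.
c0 = a_0 = -1. Peel one level at a time: if S = 1 + c*y/S' with S'(0) = 1, then c is the y-coefficient of S and S' = c*y/(S - 1).
S_1 = c0/f = 1 + (4/3)*y + (4/9)*y^2 + ...; c1 = 4/3.
S_2 = c1*y/(S_1 - 1) = 1 + (-1/3)*y + ...; c2 = -1/3.


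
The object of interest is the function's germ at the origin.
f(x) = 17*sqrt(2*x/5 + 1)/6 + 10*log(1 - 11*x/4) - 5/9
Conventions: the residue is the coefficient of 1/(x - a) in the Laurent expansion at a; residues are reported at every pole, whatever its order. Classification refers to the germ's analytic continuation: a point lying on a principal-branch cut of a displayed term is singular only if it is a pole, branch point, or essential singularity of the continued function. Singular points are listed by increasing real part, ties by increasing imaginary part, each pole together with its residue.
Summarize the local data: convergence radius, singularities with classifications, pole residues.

Branch term (10)*log(1 - x/(4/11)): its argument vanishes at x = 4/11, a logarithmic branch point, modulus 4/11.
Branch term (17/6)*sqrt(1 - x/(-5/2)): its argument vanishes at x = -5/2, a square-root branch point, modulus 5/2.
The radius of convergence is the smallest modulus among the singular points: 4/11.
List the singular points by increasing real part (a conjugate pair: the negative imaginary part first).

Radius of convergence at 0: 4/11.
At -5/2: an algebraic (square-root) branch point.
At 4/11: a logarithmic branch point.


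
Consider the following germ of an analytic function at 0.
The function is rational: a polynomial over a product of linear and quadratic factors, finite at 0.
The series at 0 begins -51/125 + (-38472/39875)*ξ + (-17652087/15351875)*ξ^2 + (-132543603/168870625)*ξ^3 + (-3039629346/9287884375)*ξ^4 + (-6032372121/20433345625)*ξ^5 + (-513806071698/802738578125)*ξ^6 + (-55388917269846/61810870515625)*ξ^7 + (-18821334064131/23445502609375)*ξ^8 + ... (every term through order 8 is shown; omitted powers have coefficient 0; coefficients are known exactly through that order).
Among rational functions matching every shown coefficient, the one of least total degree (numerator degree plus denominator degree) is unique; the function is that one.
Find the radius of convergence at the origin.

No rational of total degree below 7 reproduces all 9 coefficients; solving the [2/5] Pade equations on them gives f(ξ) = (11*ξ**2/21 + 9*ξ/29 + 17/15)/((ξ - 1)*(ξ**2 - 10*ξ/11 + 5/3)**2), whose expansion matches every shown term.
Denominator factor (ξ**2 - 10*ξ/11 + 5/3)^2: discriminant -2120/363, complex-conjugate roots (5/11) + ((1/33)*sqrt(1590))*i and (5/11) - ((1/33)*sqrt(1590))*i; poles of order 2, moduli (1/3)*sqrt(15) and (1/3)*sqrt(15).
Denominator factor (ξ - 1): pole of order 1 at 1, modulus 1.
The radius of convergence is the smallest modulus among the singular points: 1.

The radius of convergence is 1.


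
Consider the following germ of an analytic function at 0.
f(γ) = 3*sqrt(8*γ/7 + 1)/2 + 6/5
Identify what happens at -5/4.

There is no denominator, hence no pole anywhere.
Branch term sqrt(1 - γ/(-7/8)): argument at -5/4 is -3/7, nonzero, so -5/4 is not its branch point (a point on a principal cut is still regular for the continued germ).
So the germ continues analytically to -5/4.

The point is a regular point.


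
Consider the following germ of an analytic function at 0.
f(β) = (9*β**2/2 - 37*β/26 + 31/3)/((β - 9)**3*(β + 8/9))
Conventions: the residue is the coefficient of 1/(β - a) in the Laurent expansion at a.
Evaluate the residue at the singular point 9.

At the order-3 pole 9 set g(β) = (β - (9))^3*f(β) = (9*β**2/2 - 37*β/26 + 31/3)/(β + 8/9).
Order-3 pole: residue = g''(a)/2; g''(9) = 287226/9164597, so the residue is 143613/9164597.

The residue is 143613/9164597.


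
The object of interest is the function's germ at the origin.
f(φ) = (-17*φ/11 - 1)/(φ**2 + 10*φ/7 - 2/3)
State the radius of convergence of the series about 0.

Denominator factor (φ**2 + 10*φ/7 - 2/3): discriminant 692/147, real irrational roots -5/7 + (1/21)*sqrt(519) and -5/7 - (1/21)*sqrt(519); poles of order 1, moduli -5/7 + (1/21)*sqrt(519) and 5/7 + (1/21)*sqrt(519).
The radius of convergence is the smallest modulus among the singular points: -5/7 + (1/21)*sqrt(519).

The radius of convergence is -5/7 + (1/21)*sqrt(519).


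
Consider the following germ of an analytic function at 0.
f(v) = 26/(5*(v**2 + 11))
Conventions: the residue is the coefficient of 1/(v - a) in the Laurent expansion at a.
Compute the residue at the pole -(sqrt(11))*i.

The factor v**2 + 11 splits as (v - a)(v - a') with a = -(sqrt(11))*i, a' = (sqrt(11))*i. At the order-1 pole a set g(v) = (v - a)*f(v) = [26/5] / (v - a').
Simple pole: residue = g(a) at a = -(sqrt(11))*i, which is ((13/55)*sqrt(11))*i.

The residue is ((13/55)*sqrt(11))*i.


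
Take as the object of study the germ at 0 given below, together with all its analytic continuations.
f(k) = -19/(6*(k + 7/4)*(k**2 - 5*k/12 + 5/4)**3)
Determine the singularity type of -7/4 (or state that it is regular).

The point is a pole of order 1.

The denominator factor k + 7/4 vanishes at -7/4 and appears to the power 1; the numerator there equals -19/6, nonzero, and no other factor vanishes.
Hence a pole whose order is the multiplicity, 1.


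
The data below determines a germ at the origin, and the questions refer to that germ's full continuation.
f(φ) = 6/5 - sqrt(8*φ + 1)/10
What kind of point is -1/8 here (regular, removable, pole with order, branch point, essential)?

The point is an algebraic (square-root) branch point.

The term (-1/10)*sqrt(1 - φ/(-1/8)) has argument 1 - -1/8/(-1/8) = 0 at -1/8: a square-root (algebraic, two-sheeted) branch point; the remaining terms are analytic or single-valued there.


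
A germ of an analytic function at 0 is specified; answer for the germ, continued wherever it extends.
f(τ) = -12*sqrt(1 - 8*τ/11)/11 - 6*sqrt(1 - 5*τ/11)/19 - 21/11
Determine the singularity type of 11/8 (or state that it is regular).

The term (-12/11)*sqrt(1 - τ/(11/8)) has argument 1 - 11/8/(11/8) = 0 at 11/8: a square-root (algebraic, two-sheeted) branch point; the remaining terms are analytic or single-valued there.

The point is an algebraic (square-root) branch point.


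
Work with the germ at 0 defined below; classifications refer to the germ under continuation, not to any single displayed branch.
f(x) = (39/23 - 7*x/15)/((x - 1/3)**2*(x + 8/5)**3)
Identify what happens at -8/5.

The denominator factor x + 8/5 vanishes at -8/5 and appears to the power 3; the numerator there equals 4213/1725, nonzero, and no other factor vanishes.
Hence a pole whose order is the multiplicity, 3.

The point is a pole of order 3.


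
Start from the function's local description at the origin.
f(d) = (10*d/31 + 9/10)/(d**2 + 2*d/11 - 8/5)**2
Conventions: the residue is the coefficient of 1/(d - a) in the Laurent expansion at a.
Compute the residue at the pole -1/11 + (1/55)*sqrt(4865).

The residue is -(359249/234788792)*sqrt(4865).

The factor d**2 + 2*d/11 - 8/5 splits as (d - a)(d - a') with a = -1/11 + (1/55)*sqrt(4865), a' = -1/11 - (1/55)*sqrt(4865). At the order-2 pole a set g(d) = (d - a)^2*f(d) = [10*d/31 + 9/10] / (d - a')^2.
Order-2 pole: residue = g'(a); g'(-1/11 + (1/55)*sqrt(4865)) = -(359249/234788792)*sqrt(4865), so the residue is -(359249/234788792)*sqrt(4865).


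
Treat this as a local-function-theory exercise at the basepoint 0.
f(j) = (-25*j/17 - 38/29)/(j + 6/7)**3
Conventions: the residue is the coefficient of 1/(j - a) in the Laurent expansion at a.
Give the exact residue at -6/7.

The residue is 0.

At the order-3 pole -6/7 set g(j) = (j - (-6/7))^3*f(j) = -25*j/17 - 38/29.
Order-3 pole: residue = g''(a)/2; g''(-6/7) = 0, so the residue is 0.


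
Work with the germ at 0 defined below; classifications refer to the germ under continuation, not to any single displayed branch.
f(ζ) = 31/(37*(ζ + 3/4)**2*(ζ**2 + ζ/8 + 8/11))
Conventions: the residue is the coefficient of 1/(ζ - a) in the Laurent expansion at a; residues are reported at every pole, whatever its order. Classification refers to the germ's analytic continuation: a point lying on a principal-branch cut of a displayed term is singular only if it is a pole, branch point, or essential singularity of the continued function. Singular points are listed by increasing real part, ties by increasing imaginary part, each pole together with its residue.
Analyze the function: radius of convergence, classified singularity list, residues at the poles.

Denominator factor (ζ**2 + ζ/8 + 8/11): discriminant -2037/704, complex-conjugate roots (-1/16) + ((1/176)*sqrt(22407))*i and (-1/16) - ((1/176)*sqrt(22407))*i; poles of order 1, moduli (2/11)*sqrt(22) and (2/11)*sqrt(22).
Denominator factor (ζ + 3/4)^2: pole of order 2 at -3/4, modulus 3/4.
The radius of convergence is the smallest modulus among the singular points: 3/4.
At the order-2 pole -3/4 set g(ζ) = (ζ - (-3/4))^2*f(ζ) = 31/(37*(ζ**2 + ζ/8 + 8/11)).
Order-2 pole: residue = g'(a); g'(-3/4) = 5281408/6557917, so the residue is 5281408/6557917.
The factor ζ**2 + ζ/8 + 8/11 splits as (ζ - a)(ζ - a') with a = (-1/16) - ((1/176)*sqrt(22407))*i, a' = (-1/16) + ((1/176)*sqrt(22407))*i. At the order-1 pole a set g(ζ) = (ζ - a)*f(ζ) = [31/(37*(ζ + 3/4)**2)] / (ζ - a').
Simple pole: residue = g(a) at a = (-1/16) - ((1/176)*sqrt(22407))*i, which is (-2640704/6557917) - ((7703872/13358476929)*sqrt(22407))*i.
The factor ζ**2 + ζ/8 + 8/11 splits as (ζ - a)(ζ - a') with a = (-1/16) + ((1/176)*sqrt(22407))*i, a' = (-1/16) - ((1/176)*sqrt(22407))*i. At the order-1 pole a set g(ζ) = (ζ - a)*f(ζ) = [31/(37*(ζ + 3/4)**2)] / (ζ - a').
Simple pole: residue = g(a) at a = (-1/16) + ((1/176)*sqrt(22407))*i, which is (-2640704/6557917) + ((7703872/13358476929)*sqrt(22407))*i.
List the singular points by increasing real part (a conjugate pair: the negative imaginary part first).

Radius of convergence at 0: 3/4.
At -3/4: a pole of order 2; residue 5281408/6557917.
At (-1/16) - ((1/176)*sqrt(22407))*i: a pole of order 1; residue (-2640704/6557917) - ((7703872/13358476929)*sqrt(22407))*i.
At (-1/16) + ((1/176)*sqrt(22407))*i: a pole of order 1; residue (-2640704/6557917) + ((7703872/13358476929)*sqrt(22407))*i.


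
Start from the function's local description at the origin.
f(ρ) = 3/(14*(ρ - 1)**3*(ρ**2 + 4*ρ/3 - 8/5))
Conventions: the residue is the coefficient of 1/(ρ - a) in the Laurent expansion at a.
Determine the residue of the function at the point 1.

At the order-3 pole 1 set g(ρ) = (ρ - (1))^3*f(ρ) = 3/(14*(ρ**2 + 4*ρ/3 - 8/5)).
Order-3 pole: residue = g''(a)/2; g''(1) = 105075/9317, so the residue is 105075/18634.

The residue is 105075/18634.


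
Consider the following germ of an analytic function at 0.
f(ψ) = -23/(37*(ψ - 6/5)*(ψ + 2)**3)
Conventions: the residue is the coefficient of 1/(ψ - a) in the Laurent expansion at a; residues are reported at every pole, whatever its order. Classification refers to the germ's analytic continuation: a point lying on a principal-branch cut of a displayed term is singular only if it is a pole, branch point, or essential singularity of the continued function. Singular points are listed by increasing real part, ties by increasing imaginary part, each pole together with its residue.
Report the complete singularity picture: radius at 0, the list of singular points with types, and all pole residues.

Denominator factor (ψ - 6/5): pole of order 1 at 6/5, modulus 6/5.
Denominator factor (ψ + 2)^3: pole of order 3 at -2, modulus 2.
The radius of convergence is the smallest modulus among the singular points: 6/5.
At the order-3 pole -2 set g(ψ) = (ψ - (-2))^3*f(ψ) = -23/(37*(ψ - 6/5)).
Order-3 pole: residue = g''(a)/2; g''(-2) = 2875/75776, so the residue is 2875/151552.
At the order-1 pole 6/5 set g(ψ) = (ψ - (6/5))*f(ψ) = -23/(37*(ψ + 2)**3).
Simple pole: residue = g(a) at a = 6/5, which is -2875/151552.
List the singular points by increasing real part (a conjugate pair: the negative imaginary part first).

Radius of convergence at 0: 6/5.
At -2: a pole of order 3; residue 2875/151552.
At 6/5: a pole of order 1; residue -2875/151552.


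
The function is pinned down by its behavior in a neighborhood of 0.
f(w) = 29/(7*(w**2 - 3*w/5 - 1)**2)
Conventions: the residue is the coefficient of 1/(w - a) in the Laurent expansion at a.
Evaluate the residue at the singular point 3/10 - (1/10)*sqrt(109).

The factor w**2 - 3*w/5 - 1 splits as (w - a)(w - a') with a = 3/10 - (1/10)*sqrt(109), a' = 3/10 + (1/10)*sqrt(109). At the order-2 pole a set g(w) = (w - a)^2*f(w) = [29/7] / (w - a')^2.
Order-2 pole: residue = g'(a); g'(3/10 - (1/10)*sqrt(109)) = (7250/83167)*sqrt(109), so the residue is (7250/83167)*sqrt(109).

The residue is (7250/83167)*sqrt(109).


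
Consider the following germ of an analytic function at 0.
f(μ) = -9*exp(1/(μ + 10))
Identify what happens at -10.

The exponent 1/(μ - (-10)) has a pole at -10, so exp(1/(μ - (-10))) takes every nonzero value near it: an essential singularity (not a pole of any order).

The point is an essential singularity.


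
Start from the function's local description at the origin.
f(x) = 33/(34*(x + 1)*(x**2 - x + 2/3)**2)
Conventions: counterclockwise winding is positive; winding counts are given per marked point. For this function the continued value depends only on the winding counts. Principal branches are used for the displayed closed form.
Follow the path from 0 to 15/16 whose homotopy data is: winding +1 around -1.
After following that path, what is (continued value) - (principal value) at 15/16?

The function is rational, hence single-valued: continuing it around any pole returns the same value, so the difference is 0.

Continued minus principal equals 0.


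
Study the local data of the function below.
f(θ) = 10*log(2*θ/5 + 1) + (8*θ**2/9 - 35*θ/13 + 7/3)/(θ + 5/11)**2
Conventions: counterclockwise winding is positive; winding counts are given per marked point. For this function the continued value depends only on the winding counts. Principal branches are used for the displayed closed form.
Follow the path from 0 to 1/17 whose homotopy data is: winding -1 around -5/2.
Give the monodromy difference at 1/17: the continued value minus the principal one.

The rational part is single-valued and drops out of the difference; each branch term changes only by its own monodromy.
(10)*log(1 - θ/(-5/2)): each positive loop around -5/2 adds 2*pi*i to the log, so winding -1 contributes (10)*(-1)*2*pi*i = -(20)*pi*i.
Summing the contributions at θ = 1/17 gives -(20)*pi*i.

Continued minus principal equals -(20)*pi*i.


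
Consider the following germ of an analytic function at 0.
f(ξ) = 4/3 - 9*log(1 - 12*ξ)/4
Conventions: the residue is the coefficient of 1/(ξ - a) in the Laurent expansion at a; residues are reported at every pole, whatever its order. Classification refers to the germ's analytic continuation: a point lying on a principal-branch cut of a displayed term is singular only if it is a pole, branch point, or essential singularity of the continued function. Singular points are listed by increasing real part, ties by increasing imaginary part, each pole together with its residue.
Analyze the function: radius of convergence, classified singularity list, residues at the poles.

Branch term (-9/4)*log(1 - ξ/(1/12)): its argument vanishes at ξ = 1/12, a logarithmic branch point, modulus 1/12.
The radius of convergence is the smallest modulus among the singular points: 1/12.

Radius of convergence at 0: 1/12.
At 1/12: a logarithmic branch point.


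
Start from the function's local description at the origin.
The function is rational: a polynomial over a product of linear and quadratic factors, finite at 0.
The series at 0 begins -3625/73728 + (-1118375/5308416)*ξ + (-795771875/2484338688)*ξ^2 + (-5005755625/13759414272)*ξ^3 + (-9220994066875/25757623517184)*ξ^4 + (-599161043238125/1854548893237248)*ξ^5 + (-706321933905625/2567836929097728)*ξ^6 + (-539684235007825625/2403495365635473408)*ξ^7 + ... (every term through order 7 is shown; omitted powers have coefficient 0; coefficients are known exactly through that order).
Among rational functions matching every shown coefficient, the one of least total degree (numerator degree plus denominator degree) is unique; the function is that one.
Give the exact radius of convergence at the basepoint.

No rational of total degree below 6 reproduces all 8 coefficients; solving the [2/4] Pade equations on them gives f(ξ) = (29*ξ**2/26 - 25*ξ/6 - 29/16)/((ξ - 9)*(ξ - 8/5)**3), whose expansion matches every shown term.
Denominator factor (ξ - 9): pole of order 1 at 9, modulus 9.
Denominator factor (ξ - 8/5)^3: pole of order 3 at 8/5, modulus 8/5.
The radius of convergence is the smallest modulus among the singular points: 8/5.

The radius of convergence is 8/5.


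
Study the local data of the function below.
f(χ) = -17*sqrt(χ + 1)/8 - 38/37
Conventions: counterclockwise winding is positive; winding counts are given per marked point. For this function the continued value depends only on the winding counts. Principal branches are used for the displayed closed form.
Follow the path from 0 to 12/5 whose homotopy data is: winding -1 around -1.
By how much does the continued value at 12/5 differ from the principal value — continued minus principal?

The rational part is single-valued and drops out of the difference; each branch term changes only by its own monodromy.
(-17/8)*sqrt(1 - χ/(-1)): winding -1 is odd, the square root flips sign, contributing -2*(-17/8)*sqrt(1 - (12/5)/(-1)) = -2*(-17/8)*sqrt(17/5) = (17/20)*sqrt(85).
Summing the contributions at χ = 12/5 gives (17/20)*sqrt(85).

Continued minus principal equals (17/20)*sqrt(85).


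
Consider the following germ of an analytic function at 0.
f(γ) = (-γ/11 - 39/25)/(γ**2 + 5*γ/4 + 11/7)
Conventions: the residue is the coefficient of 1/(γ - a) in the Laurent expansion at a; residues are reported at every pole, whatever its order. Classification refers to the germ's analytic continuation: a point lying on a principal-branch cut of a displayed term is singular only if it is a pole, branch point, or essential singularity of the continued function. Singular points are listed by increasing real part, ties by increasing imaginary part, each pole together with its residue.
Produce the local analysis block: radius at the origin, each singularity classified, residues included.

Radius of convergence at 0: (1/7)*sqrt(77).
At (-5/8) - ((23/56)*sqrt(7))*i: a pole of order 1; residue (-1/22) - ((3307/12650)*sqrt(7))*i.
At (-5/8) + ((23/56)*sqrt(7))*i: a pole of order 1; residue (-1/22) + ((3307/12650)*sqrt(7))*i.

Denominator factor (γ**2 + 5*γ/4 + 11/7): discriminant -529/112, complex-conjugate roots (-5/8) + ((23/56)*sqrt(7))*i and (-5/8) - ((23/56)*sqrt(7))*i; poles of order 1, moduli (1/7)*sqrt(77) and (1/7)*sqrt(77).
The radius of convergence is the smallest modulus among the singular points: (1/7)*sqrt(77).
The factor γ**2 + 5*γ/4 + 11/7 splits as (γ - a)(γ - a') with a = (-5/8) - ((23/56)*sqrt(7))*i, a' = (-5/8) + ((23/56)*sqrt(7))*i. At the order-1 pole a set g(γ) = (γ - a)*f(γ) = [-γ/11 - 39/25] / (γ - a').
Simple pole: residue = g(a) at a = (-5/8) - ((23/56)*sqrt(7))*i, which is (-1/22) - ((3307/12650)*sqrt(7))*i.
The factor γ**2 + 5*γ/4 + 11/7 splits as (γ - a)(γ - a') with a = (-5/8) + ((23/56)*sqrt(7))*i, a' = (-5/8) - ((23/56)*sqrt(7))*i. At the order-1 pole a set g(γ) = (γ - a)*f(γ) = [-γ/11 - 39/25] / (γ - a').
Simple pole: residue = g(a) at a = (-5/8) + ((23/56)*sqrt(7))*i, which is (-1/22) + ((3307/12650)*sqrt(7))*i.
List the singular points by increasing real part (a conjugate pair: the negative imaginary part first).


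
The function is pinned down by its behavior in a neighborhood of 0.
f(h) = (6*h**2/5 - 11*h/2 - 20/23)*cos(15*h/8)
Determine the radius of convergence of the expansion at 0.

The factor cos(15*h/8) is entire and contributes no finite singular point.
The polynomial part has no poles.
No finite singular points: the Taylor series at 0 converges everywhere.

The radius of convergence is infinite.


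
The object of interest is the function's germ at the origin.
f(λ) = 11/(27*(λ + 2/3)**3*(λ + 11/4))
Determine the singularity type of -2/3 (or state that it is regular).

The denominator factor λ + 2/3 vanishes at -2/3 and appears to the power 3; the numerator there equals 11/27, nonzero, and no other factor vanishes.
Hence a pole whose order is the multiplicity, 3.

The point is a pole of order 3.
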